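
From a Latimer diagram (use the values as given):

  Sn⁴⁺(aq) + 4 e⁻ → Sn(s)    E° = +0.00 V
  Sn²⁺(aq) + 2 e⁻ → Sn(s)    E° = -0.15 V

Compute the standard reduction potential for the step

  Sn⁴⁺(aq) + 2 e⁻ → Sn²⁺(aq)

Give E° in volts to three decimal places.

+0.150 V

Sequential free energies add, so n₃E°₃ = n₁E°₁ + n₂E°₂.
With n₃ = 4, and the known step contributing 2×(-0.15) V, the unknown satisfies 2·E° = 4×(+0.00) − 2×(-0.15) = +0.300.
E° = +0.300 / 2 = +0.150 V.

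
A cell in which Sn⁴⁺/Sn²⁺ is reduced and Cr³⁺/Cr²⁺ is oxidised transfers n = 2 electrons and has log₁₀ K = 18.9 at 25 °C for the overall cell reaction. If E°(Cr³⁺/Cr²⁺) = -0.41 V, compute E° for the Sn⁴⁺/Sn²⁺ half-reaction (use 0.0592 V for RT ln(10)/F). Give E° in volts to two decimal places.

E°cell = (0.0592/n)·log K = (0.0592/2)(18.9) = +0.559 V.
Since Sn⁴⁺/Sn²⁺ is the cathode and Cr³⁺/Cr²⁺ the anode, E°cell = E°(Sn⁴⁺/Sn²⁺) − E°(Cr³⁺/Cr²⁺).
So E°(Sn⁴⁺/Sn²⁺) = E°cell + E°(Cr³⁺/Cr²⁺) = +0.559 + (-0.41) = +0.15 V.

+0.15 V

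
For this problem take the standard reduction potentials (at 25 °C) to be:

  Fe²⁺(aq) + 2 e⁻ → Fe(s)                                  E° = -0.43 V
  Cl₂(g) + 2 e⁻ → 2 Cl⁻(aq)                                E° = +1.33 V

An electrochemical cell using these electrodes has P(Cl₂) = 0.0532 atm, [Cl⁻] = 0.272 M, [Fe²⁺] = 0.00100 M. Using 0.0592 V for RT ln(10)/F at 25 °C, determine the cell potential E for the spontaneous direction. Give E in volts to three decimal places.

+1.845 V

Cl₂/Cl⁻ is the cathode (higher E°), Fe²⁺/Fe the anode: E°cell = +1.33 − (-0.43) = +1.76 V, n = 2.
Overall: Cl₂(g) + Fe(s) → 2 Cl⁻(aq) + Fe²⁺(aq)
Q = [Cl⁻]^2·[Fe²⁺] / (P(Cl₂)); log Q = -2.857.
E = E° − (0.0592/n) log Q = +1.76 − (0.0592/2)(-2.857) = +1.845 V.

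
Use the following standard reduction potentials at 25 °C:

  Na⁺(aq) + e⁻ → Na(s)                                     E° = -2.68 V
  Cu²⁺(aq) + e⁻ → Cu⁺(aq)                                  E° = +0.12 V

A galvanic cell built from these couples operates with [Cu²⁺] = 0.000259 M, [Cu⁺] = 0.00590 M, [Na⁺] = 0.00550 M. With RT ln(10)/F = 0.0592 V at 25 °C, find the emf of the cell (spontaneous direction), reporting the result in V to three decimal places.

Cu²⁺/Cu⁺ is the cathode (higher E°), Na⁺/Na the anode: E°cell = +0.12 − (-2.68) = +2.80 V, n = 1.
Overall: Cu²⁺(aq) + Na(s) → Cu⁺(aq) + Na⁺(aq)
Q = [Cu⁺]·[Na⁺] / ([Cu²⁺]); log Q = -0.902.
E = E° − (0.0592/n) log Q = +2.80 − (0.0592/1)(-0.902) = +2.853 V.

+2.853 V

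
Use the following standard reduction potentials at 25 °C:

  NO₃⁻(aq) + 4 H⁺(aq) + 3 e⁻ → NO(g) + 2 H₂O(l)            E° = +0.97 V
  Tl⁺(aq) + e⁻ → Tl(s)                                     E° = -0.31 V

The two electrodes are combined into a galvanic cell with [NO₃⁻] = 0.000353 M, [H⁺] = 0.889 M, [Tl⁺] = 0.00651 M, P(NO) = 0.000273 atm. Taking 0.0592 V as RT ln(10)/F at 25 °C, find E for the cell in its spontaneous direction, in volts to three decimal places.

+1.408 V

NO₃⁻/NO is the cathode (higher E°), Tl⁺/Tl the anode: E°cell = +0.97 − (-0.31) = +1.28 V, n = 3.
Overall: NO₃⁻(aq) + 4 H⁺(aq) + 3 Tl(s) → NO(g) + 2 H₂O(l) + 3 Tl⁺(aq)
Q = P(NO)·[Tl⁺]^3 / ([NO₃⁻]·[H⁺]^4); log Q = -6.466.
E = E° − (0.0592/n) log Q = +1.28 − (0.0592/3)(-6.466) = +1.408 V.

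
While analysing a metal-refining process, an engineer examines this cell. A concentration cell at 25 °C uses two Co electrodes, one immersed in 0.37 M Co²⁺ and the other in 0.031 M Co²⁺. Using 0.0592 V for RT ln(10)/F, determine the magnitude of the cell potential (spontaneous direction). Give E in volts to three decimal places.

+0.032 V

For a concentration cell E°cell = 0. The 0.37 M side is the cathode (reduction is favoured where [Co²⁺] is higher).
With n = 2, E = −(0.0592/2) log([Co²⁺]ₐₙ/[Co²⁺]꜀ₐₜ) = −(0.0592/2) log(0.031/0.37) = −(0.0592/2)(-1.077) = +0.032 V.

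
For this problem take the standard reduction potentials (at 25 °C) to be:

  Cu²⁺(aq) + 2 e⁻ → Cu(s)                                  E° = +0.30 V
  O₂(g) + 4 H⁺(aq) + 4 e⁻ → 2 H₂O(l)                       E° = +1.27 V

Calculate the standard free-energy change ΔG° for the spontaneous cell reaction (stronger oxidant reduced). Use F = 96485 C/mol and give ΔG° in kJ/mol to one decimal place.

O₂/H₂O (E° = +1.27 V) is the cathode; Cu²⁺/Cu (E° = +0.30 V) is the anode, so E°cell = +0.97 V.
Balancing electrons gives n = 4 (lcm of 4 and 2).
ΔG° = −nFE° = −(4)(96485)(+0.97) = -374,362 J = -374.4 kJ/mol.

-374.4 kJ/mol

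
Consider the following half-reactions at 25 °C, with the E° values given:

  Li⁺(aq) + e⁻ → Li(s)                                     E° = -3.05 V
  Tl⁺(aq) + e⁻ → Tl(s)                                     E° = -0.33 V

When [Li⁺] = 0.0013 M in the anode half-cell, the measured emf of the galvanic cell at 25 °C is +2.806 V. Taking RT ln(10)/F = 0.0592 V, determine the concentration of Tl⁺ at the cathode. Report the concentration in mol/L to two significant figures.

0.037 M

Tl⁺/Tl is the cathode, Li⁺/Li the anode: E°cell = +2.72 V, n = 1.
Overall reaction: Tl⁺(aq) + Li(s) → Tl(s) + Li⁺(aq); Q = [Li⁺]^1/[Tl⁺]^1.
From E = E° − (0.0592/n) log Q: log Q = (E° − E)·n/0.0592 = (+2.72 − (+2.806))·1/0.0592 = -1.4527.
So 1·log[Tl⁺] = 1·log(0.0013) − log Q = -2.8861 − (-1.4527) = -1.4334; [Tl⁺] = 10^(-1.4334) ≈ 0.037 M.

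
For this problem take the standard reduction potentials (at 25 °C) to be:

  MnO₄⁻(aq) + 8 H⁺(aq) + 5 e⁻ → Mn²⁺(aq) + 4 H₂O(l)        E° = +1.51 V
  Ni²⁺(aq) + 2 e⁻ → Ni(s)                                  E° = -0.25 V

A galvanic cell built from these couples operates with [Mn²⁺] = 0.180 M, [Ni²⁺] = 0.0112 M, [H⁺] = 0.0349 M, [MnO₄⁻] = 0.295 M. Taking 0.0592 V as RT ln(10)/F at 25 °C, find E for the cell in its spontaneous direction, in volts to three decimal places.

+1.682 V

MnO₄⁻/Mn²⁺ is the cathode (higher E°), Ni²⁺/Ni the anode: E°cell = +1.51 − (-0.25) = +1.76 V, n = 10.
Overall: 2 MnO₄⁻(aq) + 16 H⁺(aq) + 5 Ni(s) → 2 Mn²⁺(aq) + 8 H₂O(l) + 5 Ni²⁺(aq)
Q = [Mn²⁺]^2·[Ni²⁺]^5 / ([MnO₄⁻]^2·[H⁺]^16); log Q = 13.132.
E = E° − (0.0592/n) log Q = +1.76 − (0.0592/10)(13.132) = +1.682 V.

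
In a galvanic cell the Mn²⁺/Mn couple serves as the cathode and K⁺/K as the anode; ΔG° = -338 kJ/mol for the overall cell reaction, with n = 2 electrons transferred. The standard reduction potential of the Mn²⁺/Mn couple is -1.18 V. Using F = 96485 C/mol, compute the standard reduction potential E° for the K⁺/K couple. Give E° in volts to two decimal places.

-2.93 V

E°cell = −ΔG°/(nF) = −(-338×10³)/((2)(96485)) = +1.752 V.
Since Mn²⁺/Mn is the cathode and K⁺/K the anode, E°cell = E°(Mn²⁺/Mn) − E°(K⁺/K).
So E°(K⁺/K) = E°(Mn²⁺/Mn) − E°cell = (-1.18) − (+1.752) = -2.93 V.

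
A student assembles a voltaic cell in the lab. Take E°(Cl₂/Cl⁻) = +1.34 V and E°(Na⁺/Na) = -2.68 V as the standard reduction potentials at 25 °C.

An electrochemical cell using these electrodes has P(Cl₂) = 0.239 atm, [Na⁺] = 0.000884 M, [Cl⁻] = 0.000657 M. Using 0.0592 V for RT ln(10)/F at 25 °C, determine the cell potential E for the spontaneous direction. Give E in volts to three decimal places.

+4.371 V

Cl₂/Cl⁻ is the cathode (higher E°), Na⁺/Na the anode: E°cell = +1.34 − (-2.68) = +4.02 V, n = 2.
Overall: Cl₂(g) + 2 Na(s) → 2 Cl⁻(aq) + 2 Na⁺(aq)
Q = [Cl⁻]^2·[Na⁺]^2 / (P(Cl₂)); log Q = -11.850.
E = E° − (0.0592/n) log Q = +4.02 − (0.0592/2)(-11.850) = +4.371 V.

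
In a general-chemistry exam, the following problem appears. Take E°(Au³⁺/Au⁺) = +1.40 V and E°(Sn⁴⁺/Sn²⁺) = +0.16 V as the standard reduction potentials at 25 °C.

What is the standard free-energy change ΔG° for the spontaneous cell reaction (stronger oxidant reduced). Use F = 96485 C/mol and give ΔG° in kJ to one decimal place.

-239.3 kJ

Au³⁺/Au⁺ (E° = +1.40 V) is the cathode; Sn⁴⁺/Sn²⁺ (E° = +0.16 V) is the anode, so E°cell = +1.24 V.
Balancing electrons gives n = 2 (lcm of 2 and 2).
ΔG° = −nFE° = −(2)(96485)(+1.24) = -239,283 J = -239.3 kJ.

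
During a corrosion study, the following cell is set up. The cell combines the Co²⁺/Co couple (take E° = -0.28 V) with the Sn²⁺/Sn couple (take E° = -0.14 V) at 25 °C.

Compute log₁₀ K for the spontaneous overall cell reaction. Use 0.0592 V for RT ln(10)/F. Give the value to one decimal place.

Cathode: Sn²⁺/Sn; anode: Co²⁺/Co. E°cell = +0.14 V, n = 2.
log K = nE°cell / 0.0592 = (2)(+0.14) / 0.0592 = 4.7.

4.7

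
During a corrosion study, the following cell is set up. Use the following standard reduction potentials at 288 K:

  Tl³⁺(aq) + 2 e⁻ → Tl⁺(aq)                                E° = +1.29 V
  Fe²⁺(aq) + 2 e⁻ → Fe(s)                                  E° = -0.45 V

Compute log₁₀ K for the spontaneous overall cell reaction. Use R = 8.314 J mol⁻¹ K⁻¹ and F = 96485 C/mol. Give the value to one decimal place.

60.9

Cathode: Tl³⁺/Tl⁺; anode: Fe²⁺/Fe. E°cell = (+1.29) − (-0.45) = +1.74 V, with n = 2.
ΔG° = −nFE° = −RT ln K, so ln K = nFE°/(RT) = (2)(96485)(+1.74) / ((8.314)(288)) = 140.229.
log₁₀ K = 140.229 / ln 10 = 60.9.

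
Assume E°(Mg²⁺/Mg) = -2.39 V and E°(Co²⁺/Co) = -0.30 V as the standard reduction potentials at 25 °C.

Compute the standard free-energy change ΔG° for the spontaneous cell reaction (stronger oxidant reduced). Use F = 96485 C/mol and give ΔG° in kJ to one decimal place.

-403.3 kJ

Co²⁺/Co (E° = -0.30 V) is the cathode; Mg²⁺/Mg (E° = -2.39 V) is the anode, so E°cell = +2.09 V.
Balancing electrons gives n = 2 (lcm of 2 and 2).
ΔG° = −nFE° = −(2)(96485)(+2.09) = -403,307 J = -403.3 kJ.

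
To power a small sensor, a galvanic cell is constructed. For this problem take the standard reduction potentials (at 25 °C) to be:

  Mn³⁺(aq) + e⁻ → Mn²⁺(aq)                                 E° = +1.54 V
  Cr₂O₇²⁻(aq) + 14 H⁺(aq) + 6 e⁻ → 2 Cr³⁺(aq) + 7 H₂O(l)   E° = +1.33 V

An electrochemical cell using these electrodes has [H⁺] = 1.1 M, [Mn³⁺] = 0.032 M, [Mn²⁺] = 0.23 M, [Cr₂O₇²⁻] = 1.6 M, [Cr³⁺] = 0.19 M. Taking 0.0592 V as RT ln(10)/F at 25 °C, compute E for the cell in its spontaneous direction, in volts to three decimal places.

+0.137 V

Mn³⁺/Mn²⁺ is the cathode (higher E°), Cr₂O₇²⁻/Cr³⁺ the anode: E°cell = +1.54 − (+1.33) = +0.21 V, n = 6.
Overall: 6 Mn³⁺(aq) + 2 Cr³⁺(aq) + 7 H₂O(l) → 6 Mn²⁺(aq) + Cr₂O₇²⁻(aq) + 14 H⁺(aq)
Q = [Mn²⁺]^6·[Cr₂O₇²⁻]·[H⁺]^14 / ([Mn³⁺]^6·[Cr³⁺]^2); log Q = 7.366.
E = E° − (0.0592/n) log Q = +0.21 − (0.0592/6)(7.366) = +0.137 V.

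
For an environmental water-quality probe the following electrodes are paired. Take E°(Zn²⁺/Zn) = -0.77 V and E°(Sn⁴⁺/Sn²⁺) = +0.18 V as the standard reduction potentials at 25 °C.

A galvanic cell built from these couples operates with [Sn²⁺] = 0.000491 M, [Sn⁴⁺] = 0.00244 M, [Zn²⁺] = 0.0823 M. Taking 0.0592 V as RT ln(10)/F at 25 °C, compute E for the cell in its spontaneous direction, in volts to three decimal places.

+1.003 V

Sn⁴⁺/Sn²⁺ is the cathode (higher E°), Zn²⁺/Zn the anode: E°cell = +0.18 − (-0.77) = +0.95 V, n = 2.
Overall: Sn⁴⁺(aq) + Zn(s) → Sn²⁺(aq) + Zn²⁺(aq)
Q = [Sn²⁺]·[Zn²⁺] / ([Sn⁴⁺]); log Q = -1.781.
E = E° − (0.0592/n) log Q = +0.95 − (0.0592/2)(-1.781) = +1.003 V.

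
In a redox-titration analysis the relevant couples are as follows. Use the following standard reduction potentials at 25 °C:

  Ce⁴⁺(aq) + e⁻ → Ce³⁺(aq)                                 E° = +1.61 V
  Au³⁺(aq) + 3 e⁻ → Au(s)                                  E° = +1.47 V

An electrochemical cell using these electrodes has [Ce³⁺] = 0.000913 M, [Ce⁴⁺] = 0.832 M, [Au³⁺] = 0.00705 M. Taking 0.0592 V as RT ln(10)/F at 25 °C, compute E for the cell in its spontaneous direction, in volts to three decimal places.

Ce⁴⁺/Ce³⁺ is the cathode (higher E°), Au³⁺/Au the anode: E°cell = +1.61 − (+1.47) = +0.14 V, n = 3.
Overall: 3 Ce⁴⁺(aq) + Au(s) → 3 Ce³⁺(aq) + Au³⁺(aq)
Q = [Ce³⁺]^3·[Au³⁺] / ([Ce⁴⁺]^3); log Q = -11.031.
E = E° − (0.0592/n) log Q = +0.14 − (0.0592/3)(-11.031) = +0.358 V.

+0.358 V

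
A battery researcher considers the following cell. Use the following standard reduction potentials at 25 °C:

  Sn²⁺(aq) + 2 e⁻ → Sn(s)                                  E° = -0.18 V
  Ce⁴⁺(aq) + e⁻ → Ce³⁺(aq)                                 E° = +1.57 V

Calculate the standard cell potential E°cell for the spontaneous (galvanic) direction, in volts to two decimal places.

+1.75 V

The Ce⁴⁺/Ce³⁺ couple has the higher reduction potential, so it is the cathode; Sn²⁺/Sn is oxidised at the anode.
E°cell = E°(cathode) − E°(anode) = (+1.57) − (-0.18) = +1.75 V.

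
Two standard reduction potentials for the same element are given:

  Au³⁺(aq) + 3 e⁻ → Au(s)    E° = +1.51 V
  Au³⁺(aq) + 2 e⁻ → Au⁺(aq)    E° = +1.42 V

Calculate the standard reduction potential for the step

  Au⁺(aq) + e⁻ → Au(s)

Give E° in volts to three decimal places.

+1.690 V

Sequential free energies add, so n₃E°₃ = n₁E°₁ + n₂E°₂.
With n₃ = 3, and the known step contributing 2×(+1.42) V, the unknown satisfies 1·E° = 3×(+1.51) − 2×(+1.42) = +1.690.
E° = +1.690 / 1 = +1.690 V.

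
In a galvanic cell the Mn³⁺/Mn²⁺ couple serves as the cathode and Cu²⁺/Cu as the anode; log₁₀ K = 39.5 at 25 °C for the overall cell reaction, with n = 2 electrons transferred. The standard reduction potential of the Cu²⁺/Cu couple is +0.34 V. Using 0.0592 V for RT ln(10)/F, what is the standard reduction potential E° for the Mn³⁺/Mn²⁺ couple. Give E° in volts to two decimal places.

+1.51 V

E°cell = (0.0592/n)·log K = (0.0592/2)(39.5) = +1.169 V.
Since Mn³⁺/Mn²⁺ is the cathode and Cu²⁺/Cu the anode, E°cell = E°(Mn³⁺/Mn²⁺) − E°(Cu²⁺/Cu).
So E°(Mn³⁺/Mn²⁺) = E°cell + E°(Cu²⁺/Cu) = +1.169 + (+0.34) = +1.51 V.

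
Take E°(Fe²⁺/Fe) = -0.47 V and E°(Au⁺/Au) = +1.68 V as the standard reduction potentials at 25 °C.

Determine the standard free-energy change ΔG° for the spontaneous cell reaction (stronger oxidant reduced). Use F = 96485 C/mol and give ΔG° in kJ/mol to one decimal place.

Au⁺/Au (E° = +1.68 V) is the cathode; Fe²⁺/Fe (E° = -0.47 V) is the anode, so E°cell = +2.15 V.
Balancing electrons gives n = 2 (lcm of 1 and 2).
ΔG° = −nFE° = −(2)(96485)(+2.15) = -414,886 J = -414.9 kJ/mol.

-414.9 kJ/mol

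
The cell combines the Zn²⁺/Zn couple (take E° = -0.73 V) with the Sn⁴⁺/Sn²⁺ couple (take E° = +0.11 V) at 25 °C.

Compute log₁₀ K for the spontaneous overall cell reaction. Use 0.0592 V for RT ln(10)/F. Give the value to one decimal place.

28.4

Cathode: Sn⁴⁺/Sn²⁺; anode: Zn²⁺/Zn. E°cell = +0.84 V, n = 2.
log K = nE°cell / 0.0592 = (2)(+0.84) / 0.0592 = 28.4.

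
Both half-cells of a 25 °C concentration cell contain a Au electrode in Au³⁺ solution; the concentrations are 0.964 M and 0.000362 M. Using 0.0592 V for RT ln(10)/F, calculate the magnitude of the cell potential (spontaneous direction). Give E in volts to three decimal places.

For a concentration cell E°cell = 0. The 0.964 M side is the cathode (reduction is favoured where [Au³⁺] is higher).
With n = 3, E = −(0.0592/3) log([Au³⁺]ₐₙ/[Au³⁺]꜀ₐₜ) = −(0.0592/3) log(0.000362/0.964) = −(0.0592/3)(-3.425) = +0.068 V.

+0.068 V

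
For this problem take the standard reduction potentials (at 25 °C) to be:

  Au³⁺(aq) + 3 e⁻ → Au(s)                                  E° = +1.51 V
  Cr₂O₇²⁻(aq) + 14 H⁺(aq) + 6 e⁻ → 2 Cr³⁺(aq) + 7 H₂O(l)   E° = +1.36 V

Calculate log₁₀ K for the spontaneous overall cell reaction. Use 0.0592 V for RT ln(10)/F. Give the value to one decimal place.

15.2

Cathode: Au³⁺/Au; anode: Cr₂O₇²⁻/Cr³⁺. E°cell = +0.15 V, n = 6.
log K = nE°cell / 0.0592 = (6)(+0.15) / 0.0592 = 15.2.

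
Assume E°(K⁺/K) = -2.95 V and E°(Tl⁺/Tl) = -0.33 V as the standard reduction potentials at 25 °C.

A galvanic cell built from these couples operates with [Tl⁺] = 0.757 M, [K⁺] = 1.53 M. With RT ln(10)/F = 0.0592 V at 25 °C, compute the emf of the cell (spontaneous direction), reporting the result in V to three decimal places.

+2.602 V

Tl⁺/Tl is the cathode (higher E°), K⁺/K the anode: E°cell = -0.33 − (-2.95) = +2.62 V, n = 1.
Overall: Tl⁺(aq) + K(s) → Tl(s) + K⁺(aq)
Q = [K⁺] / ([Tl⁺]); log Q = 0.306.
E = E° − (0.0592/n) log Q = +2.62 − (0.0592/1)(0.306) = +2.602 V.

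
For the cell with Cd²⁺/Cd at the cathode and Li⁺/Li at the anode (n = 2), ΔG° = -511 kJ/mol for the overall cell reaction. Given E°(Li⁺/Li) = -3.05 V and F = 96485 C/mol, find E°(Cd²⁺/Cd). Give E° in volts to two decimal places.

E°cell = −ΔG°/(nF) = −(-511×10³)/((2)(96485)) = +2.648 V.
Since Cd²⁺/Cd is the cathode and Li⁺/Li the anode, E°cell = E°(Cd²⁺/Cd) − E°(Li⁺/Li).
So E°(Cd²⁺/Cd) = E°cell + E°(Li⁺/Li) = +2.648 + (-3.05) = -0.40 V.

-0.40 V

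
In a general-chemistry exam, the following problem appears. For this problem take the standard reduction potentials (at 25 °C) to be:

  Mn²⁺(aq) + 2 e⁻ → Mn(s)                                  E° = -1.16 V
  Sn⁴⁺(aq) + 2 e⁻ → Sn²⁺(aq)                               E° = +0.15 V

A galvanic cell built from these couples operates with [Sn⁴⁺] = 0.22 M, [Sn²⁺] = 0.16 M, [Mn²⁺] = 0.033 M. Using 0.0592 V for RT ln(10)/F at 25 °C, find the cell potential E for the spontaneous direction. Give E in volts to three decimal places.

Sn⁴⁺/Sn²⁺ is the cathode (higher E°), Mn²⁺/Mn the anode: E°cell = +0.15 − (-1.16) = +1.31 V, n = 2.
Overall: Sn⁴⁺(aq) + Mn(s) → Sn²⁺(aq) + Mn²⁺(aq)
Q = [Sn²⁺]·[Mn²⁺] / ([Sn⁴⁺]); log Q = -1.620.
E = E° − (0.0592/n) log Q = +1.31 − (0.0592/2)(-1.620) = +1.358 V.

+1.358 V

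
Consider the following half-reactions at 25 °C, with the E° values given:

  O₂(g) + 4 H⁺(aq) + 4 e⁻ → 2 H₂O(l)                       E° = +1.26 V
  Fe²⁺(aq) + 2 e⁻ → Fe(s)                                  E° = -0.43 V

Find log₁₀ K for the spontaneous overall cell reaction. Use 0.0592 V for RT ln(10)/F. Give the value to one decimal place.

Cathode: O₂/H₂O; anode: Fe²⁺/Fe. E°cell = +1.69 V, n = 4.
log K = nE°cell / 0.0592 = (4)(+1.69) / 0.0592 = 114.2.

114.2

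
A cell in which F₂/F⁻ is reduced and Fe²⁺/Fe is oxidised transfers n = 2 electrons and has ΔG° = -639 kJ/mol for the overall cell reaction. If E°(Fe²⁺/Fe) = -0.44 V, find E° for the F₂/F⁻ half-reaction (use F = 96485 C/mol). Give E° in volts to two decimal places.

+2.87 V

E°cell = −ΔG°/(nF) = −(-639×10³)/((2)(96485)) = +3.311 V.
Since F₂/F⁻ is the cathode and Fe²⁺/Fe the anode, E°cell = E°(F₂/F⁻) − E°(Fe²⁺/Fe).
So E°(F₂/F⁻) = E°cell + E°(Fe²⁺/Fe) = +3.311 + (-0.44) = +2.87 V.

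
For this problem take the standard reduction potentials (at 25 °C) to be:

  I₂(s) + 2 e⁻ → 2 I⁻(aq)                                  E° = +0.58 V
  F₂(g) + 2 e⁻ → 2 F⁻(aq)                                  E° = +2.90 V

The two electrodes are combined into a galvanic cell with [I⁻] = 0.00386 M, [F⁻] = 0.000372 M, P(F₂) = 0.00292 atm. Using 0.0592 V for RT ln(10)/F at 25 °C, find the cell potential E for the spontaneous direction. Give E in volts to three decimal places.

+2.305 V

F₂/F⁻ is the cathode (higher E°), I₂/I⁻ the anode: E°cell = +2.90 − (+0.58) = +2.32 V, n = 2.
Overall: F₂(g) + 2 I⁻(aq) → 2 F⁻(aq) + I₂(s)
Q = [F⁻]^2 / (P(F₂)·[I⁻]^2); log Q = 0.503.
E = E° − (0.0592/n) log Q = +2.32 − (0.0592/2)(0.503) = +2.305 V.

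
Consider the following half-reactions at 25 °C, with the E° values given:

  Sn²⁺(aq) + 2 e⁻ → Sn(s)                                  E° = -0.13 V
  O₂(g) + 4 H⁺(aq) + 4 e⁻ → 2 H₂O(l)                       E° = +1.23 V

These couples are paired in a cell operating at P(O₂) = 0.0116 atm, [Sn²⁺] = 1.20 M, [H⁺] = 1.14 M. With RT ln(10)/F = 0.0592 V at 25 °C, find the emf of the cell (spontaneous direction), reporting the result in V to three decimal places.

+1.332 V

O₂/H₂O is the cathode (higher E°), Sn²⁺/Sn the anode: E°cell = +1.23 − (-0.13) = +1.36 V, n = 4.
Overall: O₂(g) + 4 H⁺(aq) + 2 Sn(s) → 2 H₂O(l) + 2 Sn²⁺(aq)
Q = [Sn²⁺]^2 / (P(O₂)·[H⁺]^4); log Q = 1.866.
E = E° − (0.0592/n) log Q = +1.36 − (0.0592/4)(1.866) = +1.332 V.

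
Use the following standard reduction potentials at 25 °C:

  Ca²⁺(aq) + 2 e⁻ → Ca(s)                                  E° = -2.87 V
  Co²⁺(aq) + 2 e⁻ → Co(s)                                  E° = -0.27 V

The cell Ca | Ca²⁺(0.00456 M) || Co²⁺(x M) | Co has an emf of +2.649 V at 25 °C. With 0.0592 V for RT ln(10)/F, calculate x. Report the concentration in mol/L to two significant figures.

Co²⁺/Co is the cathode, Ca²⁺/Ca the anode: E°cell = +2.60 V, n = 2.
Overall reaction: Co²⁺(aq) + Ca(s) → Co(s) + Ca²⁺(aq); Q = [Ca²⁺]^1/[Co²⁺]^1.
From E = E° − (0.0592/n) log Q: log Q = (E° − E)·n/0.0592 = (+2.60 − (+2.649))·2/0.0592 = -1.6554.
So 1·log[Co²⁺] = 1·log(0.00456) − log Q = -2.3410 − (-1.6554) = -0.6856; [Co²⁺] = 10^(-0.6856) ≈ 0.21 M.

0.21 M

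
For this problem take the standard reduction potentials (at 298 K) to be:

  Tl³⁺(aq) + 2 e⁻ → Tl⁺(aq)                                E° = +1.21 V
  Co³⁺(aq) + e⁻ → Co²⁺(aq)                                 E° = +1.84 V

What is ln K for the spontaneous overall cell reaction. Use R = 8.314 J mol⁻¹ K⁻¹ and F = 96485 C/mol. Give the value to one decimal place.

Cathode: Co³⁺/Co²⁺; anode: Tl³⁺/Tl⁺. E°cell = (+1.84) − (+1.21) = +0.63 V, with n = 2.
ΔG° = −nFE° = −RT ln K, so ln K = nFE°/(RT) = (2)(96485)(+0.63) / ((8.314)(298)) = 49.069.

49.1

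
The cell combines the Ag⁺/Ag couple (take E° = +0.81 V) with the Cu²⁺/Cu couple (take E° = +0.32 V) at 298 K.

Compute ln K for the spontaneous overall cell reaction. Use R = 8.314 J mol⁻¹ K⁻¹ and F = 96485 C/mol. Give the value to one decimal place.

Cathode: Ag⁺/Ag; anode: Cu²⁺/Cu. E°cell = (+0.81) − (+0.32) = +0.49 V, with n = 2.
ΔG° = −nFE° = −RT ln K, so ln K = nFE°/(RT) = (2)(96485)(+0.49) / ((8.314)(298)) = 38.165.

38.2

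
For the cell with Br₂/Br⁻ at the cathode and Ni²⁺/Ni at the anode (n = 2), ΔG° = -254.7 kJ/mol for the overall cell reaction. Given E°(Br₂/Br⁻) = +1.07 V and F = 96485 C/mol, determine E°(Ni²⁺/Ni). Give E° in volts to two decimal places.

E°cell = −ΔG°/(nF) = −(-254.7×10³)/((2)(96485)) = +1.320 V.
Since Br₂/Br⁻ is the cathode and Ni²⁺/Ni the anode, E°cell = E°(Br₂/Br⁻) − E°(Ni²⁺/Ni).
So E°(Ni²⁺/Ni) = E°(Br₂/Br⁻) − E°cell = (+1.07) − (+1.320) = -0.25 V.

-0.25 V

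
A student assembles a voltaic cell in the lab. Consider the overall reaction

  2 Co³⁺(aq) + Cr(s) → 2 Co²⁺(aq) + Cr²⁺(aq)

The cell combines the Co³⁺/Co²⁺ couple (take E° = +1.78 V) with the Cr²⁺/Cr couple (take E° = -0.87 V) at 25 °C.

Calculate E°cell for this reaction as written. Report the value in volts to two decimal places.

The Co³⁺/Co²⁺ couple has the higher reduction potential, so it is the cathode; Cr²⁺/Cr is oxidised at the anode.
E°cell = E°(cathode) − E°(anode) = (+1.78) − (-0.87) = +2.65 V.

+2.65 V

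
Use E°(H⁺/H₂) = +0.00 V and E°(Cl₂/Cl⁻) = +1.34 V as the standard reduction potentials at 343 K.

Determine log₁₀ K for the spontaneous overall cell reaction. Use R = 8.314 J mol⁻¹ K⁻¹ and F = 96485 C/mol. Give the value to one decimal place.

39.4

Cathode: Cl₂/Cl⁻; anode: H⁺/H₂. E°cell = (+1.34) − (+0.00) = +1.34 V, with n = 2.
ΔG° = −nFE° = −RT ln K, so ln K = nFE°/(RT) = (2)(96485)(+1.34) / ((8.314)(343)) = 90.676.
log₁₀ K = 90.676 / ln 10 = 39.4.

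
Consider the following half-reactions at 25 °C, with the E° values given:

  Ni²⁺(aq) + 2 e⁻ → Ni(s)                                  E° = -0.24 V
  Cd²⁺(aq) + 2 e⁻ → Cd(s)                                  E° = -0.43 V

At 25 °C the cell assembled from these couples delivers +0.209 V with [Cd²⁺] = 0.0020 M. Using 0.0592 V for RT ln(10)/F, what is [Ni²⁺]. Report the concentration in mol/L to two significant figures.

0.0088 M

Ni²⁺/Ni is the cathode, Cd²⁺/Cd the anode: E°cell = +0.19 V, n = 2.
Overall reaction: Ni²⁺(aq) + Cd(s) → Ni(s) + Cd²⁺(aq); Q = [Cd²⁺]^1/[Ni²⁺]^1.
From E = E° − (0.0592/n) log Q: log Q = (E° − E)·n/0.0592 = (+0.19 − (+0.209))·2/0.0592 = -0.6419.
So 1·log[Ni²⁺] = 1·log(0.002) − log Q = -2.6990 − (-0.6419) = -2.0571; [Ni²⁺] = 10^(-2.0571) ≈ 0.0088 M.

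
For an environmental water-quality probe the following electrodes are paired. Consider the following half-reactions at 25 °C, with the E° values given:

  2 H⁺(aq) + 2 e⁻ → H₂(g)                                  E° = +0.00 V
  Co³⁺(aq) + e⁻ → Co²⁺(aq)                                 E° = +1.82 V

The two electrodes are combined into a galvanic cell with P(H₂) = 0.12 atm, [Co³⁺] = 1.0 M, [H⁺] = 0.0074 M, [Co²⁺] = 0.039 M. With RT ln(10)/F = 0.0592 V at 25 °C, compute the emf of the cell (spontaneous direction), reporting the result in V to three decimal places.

Co³⁺/Co²⁺ is the cathode (higher E°), H⁺/H₂ the anode: E°cell = +1.82 − (+0.00) = +1.82 V, n = 2.
Overall: 2 Co³⁺(aq) + H₂(g) → 2 Co²⁺(aq) + 2 H⁺(aq)
Q = [Co²⁺]^2·[H⁺]^2 / ([Co³⁺]^2·P(H₂)); log Q = -6.159.
E = E° − (0.0592/n) log Q = +1.82 − (0.0592/2)(-6.159) = +2.002 V.

+2.002 V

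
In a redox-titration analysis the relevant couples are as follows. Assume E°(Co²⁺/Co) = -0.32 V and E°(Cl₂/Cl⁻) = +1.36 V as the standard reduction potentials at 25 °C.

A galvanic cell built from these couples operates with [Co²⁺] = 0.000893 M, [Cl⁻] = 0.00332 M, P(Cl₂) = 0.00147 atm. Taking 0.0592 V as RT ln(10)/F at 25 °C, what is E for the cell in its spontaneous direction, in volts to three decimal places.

Cl₂/Cl⁻ is the cathode (higher E°), Co²⁺/Co the anode: E°cell = +1.36 − (-0.32) = +1.68 V, n = 2.
Overall: Cl₂(g) + Co(s) → 2 Cl⁻(aq) + Co²⁺(aq)
Q = [Cl⁻]^2·[Co²⁺] / (P(Cl₂)); log Q = -5.174.
E = E° − (0.0592/n) log Q = +1.68 − (0.0592/2)(-5.174) = +1.833 V.

+1.833 V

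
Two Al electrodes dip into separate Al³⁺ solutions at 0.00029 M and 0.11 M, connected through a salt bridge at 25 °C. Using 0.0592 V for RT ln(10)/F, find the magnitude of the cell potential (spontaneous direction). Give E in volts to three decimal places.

+0.051 V

For a concentration cell E°cell = 0. The 0.11 M side is the cathode (reduction is favoured where [Al³⁺] is higher).
With n = 3, E = −(0.0592/3) log([Al³⁺]ₐₙ/[Al³⁺]꜀ₐₜ) = −(0.0592/3) log(0.00029/0.11) = −(0.0592/3)(-2.579) = +0.051 V.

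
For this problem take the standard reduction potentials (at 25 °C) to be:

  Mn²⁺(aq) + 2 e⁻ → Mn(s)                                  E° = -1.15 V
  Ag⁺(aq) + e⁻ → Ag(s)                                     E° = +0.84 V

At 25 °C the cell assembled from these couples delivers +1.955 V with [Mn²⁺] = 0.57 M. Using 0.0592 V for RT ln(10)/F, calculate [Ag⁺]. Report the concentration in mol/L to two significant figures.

Ag⁺/Ag is the cathode, Mn²⁺/Mn the anode: E°cell = +1.99 V, n = 2.
Overall reaction: 2 Ag⁺(aq) + Mn(s) → 2 Ag(s) + Mn²⁺(aq); Q = [Mn²⁺]^1/[Ag⁺]^2.
From E = E° − (0.0592/n) log Q: log Q = (E° − E)·n/0.0592 = (+1.99 − (+1.955))·2/0.0592 = 1.1824.
So 2·log[Ag⁺] = 1·log(0.57) − log Q = -0.2441 − (1.1824) = -1.4265; log[Ag⁺] = -1.4265 / 2 = -0.7133; [Ag⁺] = 10^(-0.7133) ≈ 0.19 M.

0.19 M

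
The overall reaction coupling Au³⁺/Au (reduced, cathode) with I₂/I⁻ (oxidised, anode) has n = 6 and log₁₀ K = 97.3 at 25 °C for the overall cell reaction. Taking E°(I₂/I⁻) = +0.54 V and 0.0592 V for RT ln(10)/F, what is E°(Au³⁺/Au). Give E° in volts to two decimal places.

+1.50 V

E°cell = (0.0592/n)·log K = (0.0592/6)(97.3) = +0.960 V.
Since Au³⁺/Au is the cathode and I₂/I⁻ the anode, E°cell = E°(Au³⁺/Au) − E°(I₂/I⁻).
So E°(Au³⁺/Au) = E°cell + E°(I₂/I⁻) = +0.960 + (+0.54) = +1.50 V.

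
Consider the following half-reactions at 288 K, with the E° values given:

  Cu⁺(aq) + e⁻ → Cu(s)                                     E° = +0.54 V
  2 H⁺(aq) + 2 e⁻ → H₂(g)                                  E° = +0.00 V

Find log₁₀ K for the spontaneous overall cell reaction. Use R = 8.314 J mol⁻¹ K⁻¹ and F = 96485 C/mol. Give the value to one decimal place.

18.9

Cathode: Cu⁺/Cu; anode: H⁺/H₂. E°cell = (+0.54) − (+0.00) = +0.54 V, with n = 2.
ΔG° = −nFE° = −RT ln K, so ln K = nFE°/(RT) = (2)(96485)(+0.54) / ((8.314)(288)) = 43.519.
log₁₀ K = 43.519 / ln 10 = 18.9.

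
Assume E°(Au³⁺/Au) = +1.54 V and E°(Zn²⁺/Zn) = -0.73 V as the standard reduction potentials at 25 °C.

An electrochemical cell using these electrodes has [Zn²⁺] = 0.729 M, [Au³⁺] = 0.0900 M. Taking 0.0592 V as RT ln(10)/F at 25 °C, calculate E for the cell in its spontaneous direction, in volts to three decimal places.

Au³⁺/Au is the cathode (higher E°), Zn²⁺/Zn the anode: E°cell = +1.54 − (-0.73) = +2.27 V, n = 6.
Overall: 2 Au³⁺(aq) + 3 Zn(s) → 2 Au(s) + 3 Zn²⁺(aq)
Q = [Zn²⁺]^3 / ([Au³⁺]^2); log Q = 1.680.
E = E° − (0.0592/n) log Q = +2.27 − (0.0592/6)(1.680) = +2.253 V.

+2.253 V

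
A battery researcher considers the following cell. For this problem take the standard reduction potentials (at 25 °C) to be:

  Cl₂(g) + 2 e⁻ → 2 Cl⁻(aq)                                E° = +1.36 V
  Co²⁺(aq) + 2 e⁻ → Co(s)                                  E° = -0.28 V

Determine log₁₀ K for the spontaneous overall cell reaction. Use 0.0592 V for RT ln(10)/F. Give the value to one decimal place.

55.4

Cathode: Cl₂/Cl⁻; anode: Co²⁺/Co. E°cell = +1.64 V, n = 2.
log K = nE°cell / 0.0592 = (2)(+1.64) / 0.0592 = 55.4.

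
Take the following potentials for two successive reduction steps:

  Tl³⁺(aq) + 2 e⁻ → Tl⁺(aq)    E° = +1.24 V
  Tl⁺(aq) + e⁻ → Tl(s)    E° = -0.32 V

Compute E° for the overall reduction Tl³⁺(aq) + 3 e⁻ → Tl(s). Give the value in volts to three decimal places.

Since ΔG° = −nFE° is additive over sequential reductions, n₃E°₃ = n₁E°₁ + n₂E°₂.
E°₃ = (2×+1.24 + 1×-0.32) / 3 = (+2.160) / 3 = +0.720 V.
Simply averaging or adding the two E° values would be wrong; the electron-weighted sum is required.

+0.720 V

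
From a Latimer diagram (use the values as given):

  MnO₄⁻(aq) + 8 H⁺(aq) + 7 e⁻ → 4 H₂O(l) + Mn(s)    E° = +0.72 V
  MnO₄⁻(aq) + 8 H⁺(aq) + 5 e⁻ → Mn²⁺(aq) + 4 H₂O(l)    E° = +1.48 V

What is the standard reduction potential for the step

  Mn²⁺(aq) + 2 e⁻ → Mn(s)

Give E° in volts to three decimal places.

Sequential free energies add, so n₃E°₃ = n₁E°₁ + n₂E°₂.
With n₃ = 7, and the known step contributing 5×(+1.48) V, the unknown satisfies 2·E° = 7×(+0.72) − 5×(+1.48) = -2.360.
E° = -2.360 / 2 = -1.180 V.

-1.180 V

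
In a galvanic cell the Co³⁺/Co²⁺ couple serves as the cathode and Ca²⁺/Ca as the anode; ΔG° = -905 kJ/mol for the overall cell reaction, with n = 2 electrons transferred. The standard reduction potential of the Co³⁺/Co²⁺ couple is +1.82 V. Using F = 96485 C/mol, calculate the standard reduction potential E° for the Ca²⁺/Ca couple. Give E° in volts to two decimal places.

-2.87 V

E°cell = −ΔG°/(nF) = −(-905×10³)/((2)(96485)) = +4.690 V.
Since Co³⁺/Co²⁺ is the cathode and Ca²⁺/Ca the anode, E°cell = E°(Co³⁺/Co²⁺) − E°(Ca²⁺/Ca).
So E°(Ca²⁺/Ca) = E°(Co³⁺/Co²⁺) − E°cell = (+1.82) − (+4.690) = -2.87 V.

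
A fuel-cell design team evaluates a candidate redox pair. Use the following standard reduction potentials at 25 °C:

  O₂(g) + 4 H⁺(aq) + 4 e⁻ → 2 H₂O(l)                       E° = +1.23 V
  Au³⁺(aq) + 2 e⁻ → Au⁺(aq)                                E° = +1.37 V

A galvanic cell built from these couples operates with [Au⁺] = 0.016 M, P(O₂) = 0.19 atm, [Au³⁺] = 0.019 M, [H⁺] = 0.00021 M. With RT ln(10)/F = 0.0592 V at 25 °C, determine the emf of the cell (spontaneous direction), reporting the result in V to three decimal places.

+0.371 V

Au³⁺/Au⁺ is the cathode (higher E°), O₂/H₂O the anode: E°cell = +1.37 − (+1.23) = +0.14 V, n = 4.
Overall: 2 Au³⁺(aq) + 2 H₂O(l) → 2 Au⁺(aq) + O₂(g) + 4 H⁺(aq)
Q = [Au⁺]^2·P(O₂)·[H⁺]^4 / ([Au³⁺]^2); log Q = -15.582.
E = E° − (0.0592/n) log Q = +0.14 − (0.0592/4)(-15.582) = +0.371 V.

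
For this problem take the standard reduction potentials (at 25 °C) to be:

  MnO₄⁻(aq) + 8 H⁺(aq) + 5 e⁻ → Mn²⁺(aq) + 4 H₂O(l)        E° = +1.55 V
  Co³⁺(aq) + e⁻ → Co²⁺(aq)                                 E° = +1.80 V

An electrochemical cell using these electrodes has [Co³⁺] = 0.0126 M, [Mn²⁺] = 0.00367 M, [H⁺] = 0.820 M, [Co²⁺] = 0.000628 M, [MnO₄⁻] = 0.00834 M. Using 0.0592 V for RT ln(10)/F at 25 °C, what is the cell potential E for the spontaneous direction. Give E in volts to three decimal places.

+0.331 V

Co³⁺/Co²⁺ is the cathode (higher E°), MnO₄⁻/Mn²⁺ the anode: E°cell = +1.80 − (+1.55) = +0.25 V, n = 5.
Overall: 5 Co³⁺(aq) + Mn²⁺(aq) + 4 H₂O(l) → 5 Co²⁺(aq) + MnO₄⁻(aq) + 8 H⁺(aq)
Q = [Co²⁺]^5·[MnO₄⁻]·[H⁺]^8 / ([Co³⁺]^5·[Mn²⁺]); log Q = -6.845.
E = E° − (0.0592/n) log Q = +0.25 − (0.0592/5)(-6.845) = +0.331 V.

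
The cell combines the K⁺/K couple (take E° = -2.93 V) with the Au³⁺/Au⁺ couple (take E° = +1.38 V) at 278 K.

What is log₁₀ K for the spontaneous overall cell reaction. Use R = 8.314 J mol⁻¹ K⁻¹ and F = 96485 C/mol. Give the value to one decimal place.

Cathode: Au³⁺/Au⁺; anode: K⁺/K. E°cell = (+1.38) − (-2.93) = +4.31 V, with n = 2.
ΔG° = −nFE° = −RT ln K, so ln K = nFE°/(RT) = (2)(96485)(+4.31) / ((8.314)(278)) = 359.842.
log₁₀ K = 359.842 / ln 10 = 156.3.

156.3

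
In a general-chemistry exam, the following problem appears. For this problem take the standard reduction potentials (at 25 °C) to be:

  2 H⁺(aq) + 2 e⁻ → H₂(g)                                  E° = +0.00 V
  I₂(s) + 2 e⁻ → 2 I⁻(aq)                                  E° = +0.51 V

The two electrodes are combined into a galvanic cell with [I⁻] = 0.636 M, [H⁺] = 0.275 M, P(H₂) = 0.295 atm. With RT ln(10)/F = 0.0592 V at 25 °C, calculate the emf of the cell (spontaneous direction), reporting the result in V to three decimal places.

I₂/I⁻ is the cathode (higher E°), H⁺/H₂ the anode: E°cell = +0.51 − (+0.00) = +0.51 V, n = 2.
Overall: I₂(s) + H₂(g) → 2 I⁻(aq) + 2 H⁺(aq)
Q = [I⁻]^2·[H⁺]^2 / (P(H₂)); log Q = -0.984.
E = E° − (0.0592/n) log Q = +0.51 − (0.0592/2)(-0.984) = +0.539 V.

+0.539 V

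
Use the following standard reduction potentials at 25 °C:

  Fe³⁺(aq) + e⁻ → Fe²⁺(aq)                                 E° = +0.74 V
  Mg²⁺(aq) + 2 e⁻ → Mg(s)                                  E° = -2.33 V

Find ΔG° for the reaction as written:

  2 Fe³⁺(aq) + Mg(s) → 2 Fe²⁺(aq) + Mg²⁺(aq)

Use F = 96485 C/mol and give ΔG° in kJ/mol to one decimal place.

As written, Fe³⁺/Fe²⁺ is reduced (cathode) and Mg²⁺/Mg is oxidised (anode), so E°cell = (+0.74) − (-2.33) = +3.07 V.
Balancing electrons gives n = 2.
ΔG° = −nFE° = −(2)(96485)(+3.07) = -592,418 J = -592.4 kJ/mol.

-592.4 kJ/mol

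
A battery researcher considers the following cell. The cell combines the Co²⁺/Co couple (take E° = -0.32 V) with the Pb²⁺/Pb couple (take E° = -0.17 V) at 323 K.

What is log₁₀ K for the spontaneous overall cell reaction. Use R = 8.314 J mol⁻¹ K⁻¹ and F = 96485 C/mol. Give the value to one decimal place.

Cathode: Pb²⁺/Pb; anode: Co²⁺/Co. E°cell = (-0.17) − (-0.32) = +0.15 V, with n = 2.
ΔG° = −nFE° = −RT ln K, so ln K = nFE°/(RT) = (2)(96485)(+0.15) / ((8.314)(323)) = 10.779.
log₁₀ K = 10.779 / ln 10 = 4.7.

4.7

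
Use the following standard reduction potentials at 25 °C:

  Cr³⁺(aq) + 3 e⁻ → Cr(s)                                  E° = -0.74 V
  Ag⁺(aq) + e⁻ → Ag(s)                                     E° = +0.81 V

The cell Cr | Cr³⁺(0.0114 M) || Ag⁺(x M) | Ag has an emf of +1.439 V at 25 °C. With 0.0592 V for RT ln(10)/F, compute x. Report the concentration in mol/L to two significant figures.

0.0030 M

Ag⁺/Ag is the cathode, Cr³⁺/Cr the anode: E°cell = +1.55 V, n = 3.
Overall reaction: 3 Ag⁺(aq) + Cr(s) → 3 Ag(s) + Cr³⁺(aq); Q = [Cr³⁺]^1/[Ag⁺]^3.
From E = E° − (0.0592/n) log Q: log Q = (E° − E)·n/0.0592 = (+1.55 − (+1.439))·3/0.0592 = 5.6250.
So 3·log[Ag⁺] = 1·log(0.0114) − log Q = -1.9431 − (5.6250) = -7.5681; log[Ag⁺] = -7.5681 / 3 = -2.5227; [Ag⁺] = 10^(-2.5227) ≈ 0.0030 M.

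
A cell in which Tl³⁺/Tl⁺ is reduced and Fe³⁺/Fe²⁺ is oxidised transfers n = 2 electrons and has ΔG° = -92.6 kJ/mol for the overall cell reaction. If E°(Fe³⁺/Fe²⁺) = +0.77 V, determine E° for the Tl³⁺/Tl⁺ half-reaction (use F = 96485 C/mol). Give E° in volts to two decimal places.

E°cell = −ΔG°/(nF) = −(-92.6×10³)/((2)(96485)) = +0.480 V.
Since Tl³⁺/Tl⁺ is the cathode and Fe³⁺/Fe²⁺ the anode, E°cell = E°(Tl³⁺/Tl⁺) − E°(Fe³⁺/Fe²⁺).
So E°(Tl³⁺/Tl⁺) = E°cell + E°(Fe³⁺/Fe²⁺) = +0.480 + (+0.77) = +1.25 V.

+1.25 V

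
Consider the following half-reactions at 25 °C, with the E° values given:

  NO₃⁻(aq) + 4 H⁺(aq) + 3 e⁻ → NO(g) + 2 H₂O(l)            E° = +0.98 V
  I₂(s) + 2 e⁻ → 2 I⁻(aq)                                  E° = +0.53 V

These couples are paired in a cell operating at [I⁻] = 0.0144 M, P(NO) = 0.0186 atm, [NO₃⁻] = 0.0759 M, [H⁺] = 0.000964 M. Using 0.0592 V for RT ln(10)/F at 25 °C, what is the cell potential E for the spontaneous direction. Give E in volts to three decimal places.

NO₃⁻/NO is the cathode (higher E°), I₂/I⁻ the anode: E°cell = +0.98 − (+0.53) = +0.45 V, n = 6.
Overall: 2 NO₃⁻(aq) + 8 H⁺(aq) + 6 I⁻(aq) → 2 NO(g) + 4 H₂O(l) + 3 I₂(s)
Q = P(NO)^2 / ([NO₃⁻]^2·[H⁺]^8·[I⁻]^6); log Q = 33.956.
E = E° − (0.0592/n) log Q = +0.45 − (0.0592/6)(33.956) = +0.115 V.

+0.115 V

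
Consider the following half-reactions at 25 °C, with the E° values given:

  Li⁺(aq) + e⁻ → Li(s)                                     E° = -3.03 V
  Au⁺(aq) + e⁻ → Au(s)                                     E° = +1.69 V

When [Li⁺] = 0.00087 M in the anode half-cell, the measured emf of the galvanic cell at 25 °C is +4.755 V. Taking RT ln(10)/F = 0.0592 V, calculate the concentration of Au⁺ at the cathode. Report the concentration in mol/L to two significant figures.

0.0034 M

Au⁺/Au is the cathode, Li⁺/Li the anode: E°cell = +4.72 V, n = 1.
Overall reaction: Au⁺(aq) + Li(s) → Au(s) + Li⁺(aq); Q = [Li⁺]^1/[Au⁺]^1.
From E = E° − (0.0592/n) log Q: log Q = (E° − E)·n/0.0592 = (+4.72 − (+4.755))·1/0.0592 = -0.5912.
So 1·log[Au⁺] = 1·log(0.00087) − log Q = -3.0605 − (-0.5912) = -2.4693; [Au⁺] = 10^(-2.4693) ≈ 0.0034 M.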